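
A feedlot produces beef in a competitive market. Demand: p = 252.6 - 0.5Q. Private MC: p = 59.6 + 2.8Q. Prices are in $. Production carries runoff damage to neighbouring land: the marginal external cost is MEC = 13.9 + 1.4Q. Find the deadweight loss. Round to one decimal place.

DWL = $975.9

Market equilibrium (private): 59.6 + 2.8Q = 252.6 - 0.5Q → Q_m = 58.4848.
Social marginal cost = private MC + MEC = 73.5 + 4.2Q.
Set SMC = demand: 73.5 + 4.2Q = 252.6 - 0.5Q → Q* = 38.1064.
The welfare-loss triangle has base |Q_m − Q*| and height MEC(Q_m) (the vertical gap between SMC and demand is zero at Q* and MEC at Q_m).
DWL = ½ × 20.3784 × 95.7788 = 975.9093.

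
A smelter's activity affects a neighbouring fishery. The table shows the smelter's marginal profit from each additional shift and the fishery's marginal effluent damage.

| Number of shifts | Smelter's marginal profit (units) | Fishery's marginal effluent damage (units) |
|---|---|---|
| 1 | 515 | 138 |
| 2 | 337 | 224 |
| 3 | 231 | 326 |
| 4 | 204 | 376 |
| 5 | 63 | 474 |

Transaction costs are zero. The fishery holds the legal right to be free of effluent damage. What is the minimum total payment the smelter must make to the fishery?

Efficient level: marginal profit ≥ marginal effluent damage through level 2, so k* = 2.
With the fishery holding the right, the smelter must at least compensate total damage at k*: 138 + 224 = 362.

362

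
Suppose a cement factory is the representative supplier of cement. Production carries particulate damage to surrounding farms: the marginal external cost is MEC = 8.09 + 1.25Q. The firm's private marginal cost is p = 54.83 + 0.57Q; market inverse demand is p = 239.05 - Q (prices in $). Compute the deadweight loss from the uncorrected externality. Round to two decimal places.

DWL = $4246.68

Market equilibrium (private): 54.83 + 0.57Q = 239.05 - Q → Q_m = 117.3376.
Social marginal cost = private MC + MEC = 62.92 + 1.82Q.
Set SMC = demand: 62.92 + 1.82Q = 239.05 - Q → Q* = 62.4574.
Height of the DWL triangle at Q_m is SMC(Q_m) − demand(Q_m) = MEC(Q_m) = 154.7620.
DWL = ½ × 54.8802 × 154.7620 = 4246.6848.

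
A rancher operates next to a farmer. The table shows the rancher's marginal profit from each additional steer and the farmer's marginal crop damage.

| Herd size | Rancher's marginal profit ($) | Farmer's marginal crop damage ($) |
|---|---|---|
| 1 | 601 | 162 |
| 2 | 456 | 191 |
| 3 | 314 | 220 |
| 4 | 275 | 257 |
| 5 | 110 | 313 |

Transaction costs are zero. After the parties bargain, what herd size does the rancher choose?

Bargaining reaches the level where marginal profit last exceeds marginal crop damage.
That holds through level 4 (275 ≥ 257) but not at 5 (110 < 313).

4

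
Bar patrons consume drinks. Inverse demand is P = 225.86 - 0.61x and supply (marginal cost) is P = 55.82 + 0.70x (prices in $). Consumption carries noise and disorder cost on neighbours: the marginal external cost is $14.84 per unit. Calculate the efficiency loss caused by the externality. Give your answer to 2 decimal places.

Market equilibrium (private): 55.82 + 0.70x = 225.86 - 0.61x → x_m = 129.8015.
Social marginal benefit = demand − MEC = 211.02 - 0.61x.
Set SMB = MC: 211.02 - 0.61x = 55.82 + 0.70x → x* = 118.4733.
The loss is the area between SMB and MC from x* to x_m; with linear curves that's a triangle of height MEC(x_m).
DWL = ½ × 11.3282 × 14.8400 = 84.0552.

DWL = $84.06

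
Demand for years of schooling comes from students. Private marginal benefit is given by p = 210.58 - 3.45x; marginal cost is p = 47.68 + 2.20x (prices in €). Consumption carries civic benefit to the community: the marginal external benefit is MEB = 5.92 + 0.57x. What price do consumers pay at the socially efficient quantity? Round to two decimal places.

Social marginal benefit = demand + MEB = 216.50 - 2.88x.
Set SMB = MC: 216.50 - 2.88x = 47.68 + 2.20x → x* = 33.2323.
Consumer price on the demand curve at x*: 210.58 − 3.45×33.2323 = 95.9286.

P = €95.93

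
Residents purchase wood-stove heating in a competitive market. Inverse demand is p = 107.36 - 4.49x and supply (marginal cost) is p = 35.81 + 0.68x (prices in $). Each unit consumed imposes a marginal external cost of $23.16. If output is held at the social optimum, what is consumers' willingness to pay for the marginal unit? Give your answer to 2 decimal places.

Social marginal benefit = demand − MEC = 84.20 - 4.49x.
Set SMB = MC: 84.20 - 4.49x = 35.81 + 0.68x → x* = 9.3598.
Consumer price on the demand curve at x*: 107.36 − 4.49×9.3598 = 65.3345.

P = $65.33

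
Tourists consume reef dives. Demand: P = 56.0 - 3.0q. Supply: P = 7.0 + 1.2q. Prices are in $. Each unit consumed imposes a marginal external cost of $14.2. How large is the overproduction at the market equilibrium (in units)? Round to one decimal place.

Market equilibrium (private): 7.0 + 1.2q = 56.0 - 3.0q → q_m = 11.6667.
Social marginal benefit = demand − MEC = 41.8 - 3.0q.
Set SMB = MC: 41.8 - 3.0q = 7.0 + 1.2q → q* = 8.2857.
Gap = |11.6667 − 8.2857| = 3.3810.

3.4 units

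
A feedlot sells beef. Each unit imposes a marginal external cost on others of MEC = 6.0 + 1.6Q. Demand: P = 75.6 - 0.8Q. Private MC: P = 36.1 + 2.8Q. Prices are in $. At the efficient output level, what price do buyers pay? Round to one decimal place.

Social marginal cost = private MC + MEC = 42.1 + 4.4Q.
Set SMC = demand: 42.1 + 4.4Q = 75.6 - 0.8Q → Q* = 6.4423.
Consumer price on the demand curve at Q*: 75.6 − 0.8×6.4423 = 70.4462.

P = $70.4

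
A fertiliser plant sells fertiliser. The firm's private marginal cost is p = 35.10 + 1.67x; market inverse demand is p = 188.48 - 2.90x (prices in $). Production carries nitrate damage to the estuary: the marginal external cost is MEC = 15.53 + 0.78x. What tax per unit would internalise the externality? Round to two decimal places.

Social marginal cost = private MC + MEC = 50.63 + 2.45x.
Set SMC = demand: 50.63 + 2.45x = 188.48 - 2.90x → x* = 25.7664.
The Pigouvian tax equals MEC at x*: 15.53 + 0.78×25.7664 = 35.6278.

tax = $35.63 per unit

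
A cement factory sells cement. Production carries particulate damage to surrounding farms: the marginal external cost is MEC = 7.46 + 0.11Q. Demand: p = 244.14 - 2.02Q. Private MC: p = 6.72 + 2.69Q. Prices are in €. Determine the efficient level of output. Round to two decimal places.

Social marginal cost = private MC + MEC = 14.18 + 2.80Q.
Set SMC = demand: 14.18 + 2.80Q = 244.14 - 2.02Q → Q* = 47.7095.

Q* = 47.71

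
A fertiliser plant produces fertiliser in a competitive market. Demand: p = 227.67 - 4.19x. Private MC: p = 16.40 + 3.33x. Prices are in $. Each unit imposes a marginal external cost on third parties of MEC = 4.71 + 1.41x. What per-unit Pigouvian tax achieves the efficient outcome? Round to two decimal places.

tax = $37.32 per unit

Social marginal cost = private MC + MEC = 21.11 + 4.74x.
Set SMC = demand: 21.11 + 4.74x = 227.67 - 4.19x → x* = 23.1310.
The Pigouvian tax equals MEC at x*: 4.71 + 1.41×23.1310 = 37.3247.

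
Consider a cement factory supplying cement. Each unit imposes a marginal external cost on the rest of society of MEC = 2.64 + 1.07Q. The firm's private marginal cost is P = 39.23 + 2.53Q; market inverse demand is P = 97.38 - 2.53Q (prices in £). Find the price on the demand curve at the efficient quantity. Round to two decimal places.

Social marginal cost = private MC + MEC = 41.87 + 3.60Q.
Set SMC = demand: 41.87 + 3.60Q = 97.38 - 2.53Q → Q* = 9.0555.
Consumer price on the demand curve at Q*: 97.38 − 2.53×9.0555 = 74.4696.

P = £74.47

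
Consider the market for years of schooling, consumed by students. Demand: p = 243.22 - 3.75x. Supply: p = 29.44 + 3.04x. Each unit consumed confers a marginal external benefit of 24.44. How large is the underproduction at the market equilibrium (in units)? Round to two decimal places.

Market equilibrium (private): 29.44 + 3.04x = 243.22 - 3.75x → x_m = 31.4845.
Social marginal benefit = demand + MEB = 267.66 - 3.75x.
Set SMB = MC: 267.66 - 3.75x = 29.44 + 3.04x → x* = 35.0839.
Gap = |31.4845 − 35.0839| = 3.5994.

3.60 units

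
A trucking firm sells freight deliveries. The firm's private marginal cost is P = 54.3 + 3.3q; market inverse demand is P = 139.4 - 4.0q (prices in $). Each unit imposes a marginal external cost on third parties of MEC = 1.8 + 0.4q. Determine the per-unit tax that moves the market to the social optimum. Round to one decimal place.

tax = $6.1 per unit

Social marginal cost = private MC + MEC = 56.1 + 3.7q.
Set SMC = demand: 56.1 + 3.7q = 139.4 - 4.0q → q* = 10.8182.
The Pigouvian tax equals MEC at q*: 1.8 + 0.4×10.8182 = 6.1273.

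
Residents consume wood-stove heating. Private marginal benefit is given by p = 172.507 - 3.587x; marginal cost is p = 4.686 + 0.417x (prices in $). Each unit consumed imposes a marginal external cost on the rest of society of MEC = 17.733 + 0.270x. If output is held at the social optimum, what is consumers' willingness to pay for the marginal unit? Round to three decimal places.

P = $46.544

Social marginal benefit = demand − MEC = 154.774 - 3.857x.
Set SMB = MC: 154.774 - 3.857x = 4.686 + 0.417x → x* = 35.1165.
Consumer price on the demand curve at x*: 172.507 − 3.587×35.1165 = 46.5441.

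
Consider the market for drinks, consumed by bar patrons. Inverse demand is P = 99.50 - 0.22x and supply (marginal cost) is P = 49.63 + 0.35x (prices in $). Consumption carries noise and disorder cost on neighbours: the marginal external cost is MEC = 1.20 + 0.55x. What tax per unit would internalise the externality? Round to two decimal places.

tax = $25.10 per unit

Social marginal benefit = demand − MEC = 98.30 - 0.77x.
Set SMB = MC: 98.30 - 0.77x = 49.63 + 0.35x → x* = 43.4554.
The Pigouvian tax equals MEC at x*: 1.20 + 0.55×43.4554 = 25.1005.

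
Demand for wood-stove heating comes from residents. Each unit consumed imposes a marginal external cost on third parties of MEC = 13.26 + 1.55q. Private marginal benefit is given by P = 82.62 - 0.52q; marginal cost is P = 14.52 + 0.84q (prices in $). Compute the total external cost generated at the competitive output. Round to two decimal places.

Market equilibrium (private): 14.52 + 0.84q = 82.62 - 0.52q → q_m = 50.0735.
Total external cost = ∫₀^{q_m} (13.26 + 1.55q) dq = 13.26×50.0735 + ½×1.55×50.0735² = 2607.1750.

$2607.18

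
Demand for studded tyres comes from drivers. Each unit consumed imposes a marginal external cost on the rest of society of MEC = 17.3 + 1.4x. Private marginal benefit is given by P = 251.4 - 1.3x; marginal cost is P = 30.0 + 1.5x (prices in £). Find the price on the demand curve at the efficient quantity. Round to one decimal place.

P = £188.2

Social marginal benefit = demand − MEC = 234.1 - 2.7x.
Set SMB = MC: 234.1 - 2.7x = 30.0 + 1.5x → x* = 48.5952.
Consumer price on the demand curve at x*: 251.4 − 1.3×48.5952 = 188.2262.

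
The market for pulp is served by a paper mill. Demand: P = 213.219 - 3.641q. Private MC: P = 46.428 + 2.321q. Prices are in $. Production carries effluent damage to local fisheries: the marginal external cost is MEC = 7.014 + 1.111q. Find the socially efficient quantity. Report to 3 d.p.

Social marginal cost = private MC + MEC = 53.442 + 3.432q.
Set SMC = demand: 53.442 + 3.432q = 213.219 - 3.641q → q* = 22.5897.

q* = 22.590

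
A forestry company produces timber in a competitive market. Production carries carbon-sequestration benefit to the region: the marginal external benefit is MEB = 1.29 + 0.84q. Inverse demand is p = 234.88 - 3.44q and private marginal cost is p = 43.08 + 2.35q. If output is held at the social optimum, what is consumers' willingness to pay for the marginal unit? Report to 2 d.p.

Social marginal cost = private MC − MEB = 41.79 + 1.51q.
Set SMC = demand: 41.79 + 1.51q = 234.88 - 3.44q → q* = 39.0081.
Consumer price on the demand curve at q*: 234.88 − 3.44×39.0081 = 100.6921.

P = 100.69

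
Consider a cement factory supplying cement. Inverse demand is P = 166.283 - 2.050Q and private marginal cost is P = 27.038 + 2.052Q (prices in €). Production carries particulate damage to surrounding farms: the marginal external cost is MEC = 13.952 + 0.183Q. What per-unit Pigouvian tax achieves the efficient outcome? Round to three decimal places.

tax = €19.303 per unit

Social marginal cost = private MC + MEC = 40.990 + 2.235Q.
Set SMC = demand: 40.990 + 2.235Q = 166.283 - 2.050Q → Q* = 29.2399.
The Pigouvian tax equals MEC at Q*: 13.952 + 0.183×29.2399 = 19.3029.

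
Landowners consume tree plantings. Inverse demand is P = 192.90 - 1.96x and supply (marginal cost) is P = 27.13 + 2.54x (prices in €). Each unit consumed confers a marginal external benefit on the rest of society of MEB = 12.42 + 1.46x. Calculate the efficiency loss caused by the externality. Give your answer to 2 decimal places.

DWL = €720.86

Market equilibrium (private): 27.13 + 2.54x = 192.90 - 1.96x → x_m = 36.8378.
Social marginal benefit = demand + MEB = 205.32 - 0.50x.
Set SMB = MC: 205.32 - 0.50x = 27.13 + 2.54x → x* = 58.6151.
Between x* and x_m the wedge SMB − MC runs linearly from 0 to MEB(x_m), so the loss is a triangle.
DWL = ½ × 21.7773 × 66.2032 = 720.8635.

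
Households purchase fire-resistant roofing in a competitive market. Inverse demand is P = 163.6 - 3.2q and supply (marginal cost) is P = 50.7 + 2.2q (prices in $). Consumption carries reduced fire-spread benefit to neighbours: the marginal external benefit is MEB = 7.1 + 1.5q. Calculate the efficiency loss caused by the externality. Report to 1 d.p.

DWL = $189.6

Market equilibrium (private): 50.7 + 2.2q = 163.6 - 3.2q → q_m = 20.9074.
Social marginal benefit = demand + MEB = 170.7 - 1.7q.
Set SMB = MC: 170.7 - 1.7q = 50.7 + 2.2q → q* = 30.7692.
The welfare-loss triangle has base |q_m − q*| and height MEB(q_m) (the vertical gap between SMB and MC is zero at q* and MEB at q_m).
DWL = ½ × 9.8618 × 38.4611 = 189.6478.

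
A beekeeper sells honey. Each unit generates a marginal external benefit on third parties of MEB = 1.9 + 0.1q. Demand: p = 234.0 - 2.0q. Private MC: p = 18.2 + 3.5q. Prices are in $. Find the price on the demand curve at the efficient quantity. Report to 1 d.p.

P = $153.4

Social marginal cost = private MC − MEB = 16.3 + 3.4q.
Set SMC = demand: 16.3 + 3.4q = 234.0 - 2.0q → q* = 40.3148.
Consumer price on the demand curve at q*: 234.0 − 2.0×40.3148 = 153.3704.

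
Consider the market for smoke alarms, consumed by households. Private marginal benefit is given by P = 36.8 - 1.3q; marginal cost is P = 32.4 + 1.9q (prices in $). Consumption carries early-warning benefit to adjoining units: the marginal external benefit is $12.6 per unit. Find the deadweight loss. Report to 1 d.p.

DWL = $24.8

Market equilibrium (private): 32.4 + 1.9q = 36.8 - 1.3q → q_m = 1.3750.
Social marginal benefit = demand + MEB = 49.4 - 1.3q.
Set SMB = MC: 49.4 - 1.3q = 32.4 + 1.9q → q* = 5.3125.
Between q* and q_m the wedge SMB − MC runs linearly from 0 to MEB(q_m), so the loss is a triangle.
DWL = ½ × 3.9375 × 12.6000 = 24.8063.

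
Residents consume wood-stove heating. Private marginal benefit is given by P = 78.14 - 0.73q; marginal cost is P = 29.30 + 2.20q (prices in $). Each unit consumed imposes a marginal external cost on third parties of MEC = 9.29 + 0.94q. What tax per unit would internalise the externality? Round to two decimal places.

tax = $18.90 per unit

Social marginal benefit = demand − MEC = 68.85 - 1.67q.
Set SMB = MC: 68.85 - 1.67q = 29.30 + 2.20q → q* = 10.2196.
The Pigouvian tax equals MEC at q*: 9.29 + 0.94×10.2196 = 18.8964.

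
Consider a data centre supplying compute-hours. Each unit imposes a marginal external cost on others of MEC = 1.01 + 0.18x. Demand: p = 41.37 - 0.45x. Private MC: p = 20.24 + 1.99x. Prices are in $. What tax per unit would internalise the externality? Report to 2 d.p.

Social marginal cost = private MC + MEC = 21.25 + 2.17x.
Set SMC = demand: 21.25 + 2.17x = 41.37 - 0.45x → x* = 7.6794.
The Pigouvian tax equals MEC at x*: 1.01 + 0.18×7.6794 = 2.3923.

tax = $2.39 per unit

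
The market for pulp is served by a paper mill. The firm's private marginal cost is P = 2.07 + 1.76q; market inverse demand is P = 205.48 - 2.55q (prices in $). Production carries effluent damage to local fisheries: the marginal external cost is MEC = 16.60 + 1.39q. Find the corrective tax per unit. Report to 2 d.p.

Social marginal cost = private MC + MEC = 18.67 + 3.15q.
Set SMC = demand: 18.67 + 3.15q = 205.48 - 2.55q → q* = 32.7737.
The Pigouvian tax equals MEC at q*: 16.60 + 1.39×32.7737 = 62.1554.

tax = $62.16 per unit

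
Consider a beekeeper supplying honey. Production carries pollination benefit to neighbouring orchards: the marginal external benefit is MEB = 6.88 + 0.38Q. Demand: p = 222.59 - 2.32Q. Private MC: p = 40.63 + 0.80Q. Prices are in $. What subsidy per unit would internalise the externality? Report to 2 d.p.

Social marginal cost = private MC − MEB = 33.75 + 0.42Q.
Set SMC = demand: 33.75 + 0.42Q = 222.59 - 2.32Q → Q* = 68.9197.
The Pigouvian subsidy equals MEB at Q*: 6.88 + 0.38×68.9197 = 33.0695.

subsidy = $33.07 per unit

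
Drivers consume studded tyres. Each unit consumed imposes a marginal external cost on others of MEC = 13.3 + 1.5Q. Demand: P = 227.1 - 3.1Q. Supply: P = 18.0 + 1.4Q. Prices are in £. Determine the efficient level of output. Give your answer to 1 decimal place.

Social marginal benefit = demand − MEC = 213.8 - 4.6Q.
Set SMB = MC: 213.8 - 4.6Q = 18.0 + 1.4Q → Q* = 32.6333.

Q* = 32.6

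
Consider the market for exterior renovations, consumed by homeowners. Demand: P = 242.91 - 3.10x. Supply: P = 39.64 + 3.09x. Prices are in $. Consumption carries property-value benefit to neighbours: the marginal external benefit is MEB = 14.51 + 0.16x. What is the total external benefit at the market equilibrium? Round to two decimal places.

$562.75

Market equilibrium (private): 39.64 + 3.09x = 242.91 - 3.10x → x_m = 32.8384.
Total external benefit = ∫₀^{x_m} (14.51 + 0.16x) dx = 14.51×32.8384 + ½×0.16×32.8384² = 562.7540.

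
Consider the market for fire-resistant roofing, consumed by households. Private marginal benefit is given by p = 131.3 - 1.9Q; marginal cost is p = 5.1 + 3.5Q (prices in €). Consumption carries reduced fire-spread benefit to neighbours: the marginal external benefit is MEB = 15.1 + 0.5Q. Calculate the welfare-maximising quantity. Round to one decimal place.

Q* = 28.8

Social marginal benefit = demand + MEB = 146.4 - 1.4Q.
Set SMB = MC: 146.4 - 1.4Q = 5.1 + 3.5Q → Q* = 28.8367.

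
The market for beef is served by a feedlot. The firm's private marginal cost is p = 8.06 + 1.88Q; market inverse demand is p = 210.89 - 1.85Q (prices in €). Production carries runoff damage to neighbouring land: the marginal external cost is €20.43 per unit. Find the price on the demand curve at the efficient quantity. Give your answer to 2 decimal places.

P = €120.42

Social marginal cost = private MC + MEC = 28.49 + 1.88Q.
Set SMC = demand: 28.49 + 1.88Q = 210.89 - 1.85Q → Q* = 48.9008.
Consumer price on the demand curve at Q*: 210.89 − 1.85×48.9008 = 120.4235.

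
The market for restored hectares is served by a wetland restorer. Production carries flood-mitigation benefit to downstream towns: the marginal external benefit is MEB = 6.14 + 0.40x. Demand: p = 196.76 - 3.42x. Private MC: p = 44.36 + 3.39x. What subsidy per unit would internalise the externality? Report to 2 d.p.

subsidy = 16.03 per unit

Social marginal cost = private MC − MEB = 38.22 + 2.99x.
Set SMC = demand: 38.22 + 2.99x = 196.76 - 3.42x → x* = 24.7332.
The Pigouvian subsidy equals MEB at x*: 6.14 + 0.40×24.7332 = 16.0333.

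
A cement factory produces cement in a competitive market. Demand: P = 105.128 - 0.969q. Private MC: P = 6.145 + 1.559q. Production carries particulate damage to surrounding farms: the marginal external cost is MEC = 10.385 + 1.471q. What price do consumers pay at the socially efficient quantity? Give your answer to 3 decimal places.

P = 83.660

Social marginal cost = private MC + MEC = 16.530 + 3.030q.
Set SMC = demand: 16.530 + 3.030q = 105.128 - 0.969q → q* = 22.1550.
Consumer price on the demand curve at q*: 105.128 − 0.969×22.1550 = 83.6598.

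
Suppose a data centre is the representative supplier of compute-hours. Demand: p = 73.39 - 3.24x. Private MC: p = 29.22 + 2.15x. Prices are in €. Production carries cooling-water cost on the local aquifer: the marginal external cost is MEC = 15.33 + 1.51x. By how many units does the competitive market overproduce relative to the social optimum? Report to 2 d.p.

Market equilibrium (private): 29.22 + 2.15x = 73.39 - 3.24x → x_m = 8.1948.
Social marginal cost = private MC + MEC = 44.55 + 3.66x.
Set SMC = demand: 44.55 + 3.66x = 73.39 - 3.24x → x* = 4.1797.
Gap = |8.1948 − 4.1797| = 4.0151.

4.02 units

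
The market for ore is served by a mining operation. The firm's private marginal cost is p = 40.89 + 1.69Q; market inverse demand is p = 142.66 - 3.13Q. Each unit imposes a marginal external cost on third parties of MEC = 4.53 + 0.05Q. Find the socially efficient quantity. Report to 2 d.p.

Q* = 19.97

Social marginal cost = private MC + MEC = 45.42 + 1.74Q.
Set SMC = demand: 45.42 + 1.74Q = 142.66 - 3.13Q → Q* = 19.9671.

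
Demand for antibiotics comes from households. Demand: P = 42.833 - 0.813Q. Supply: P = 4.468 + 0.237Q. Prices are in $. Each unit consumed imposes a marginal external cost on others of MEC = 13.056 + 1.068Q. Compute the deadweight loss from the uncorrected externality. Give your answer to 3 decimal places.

DWL = $640.271

Market equilibrium (private): 4.468 + 0.237Q = 42.833 - 0.813Q → Q_m = 36.5381.
Social marginal benefit = demand − MEC = 29.777 - 1.881Q.
Set SMB = MC: 29.777 - 1.881Q = 4.468 + 0.237Q → Q* = 11.9495.
The loss is the area between SMB and MC from Q* to Q_m; with linear curves that's a triangle of height MEC(Q_m).
DWL = ½ × 24.5886 × 52.0787 = 640.2712.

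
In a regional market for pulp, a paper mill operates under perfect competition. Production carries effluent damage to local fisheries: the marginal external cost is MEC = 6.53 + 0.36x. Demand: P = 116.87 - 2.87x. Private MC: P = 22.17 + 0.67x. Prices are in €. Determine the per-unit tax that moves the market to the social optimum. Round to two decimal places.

tax = €14.67 per unit

Social marginal cost = private MC + MEC = 28.70 + 1.03x.
Set SMC = demand: 28.70 + 1.03x = 116.87 - 2.87x → x* = 22.6077.
The Pigouvian tax equals MEC at x*: 6.53 + 0.36×22.6077 = 14.6688.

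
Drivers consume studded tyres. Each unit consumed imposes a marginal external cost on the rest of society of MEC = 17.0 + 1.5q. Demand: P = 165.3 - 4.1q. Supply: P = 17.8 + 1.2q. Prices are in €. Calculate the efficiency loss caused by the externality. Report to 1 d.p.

DWL = €253.8

Market equilibrium (private): 17.8 + 1.2q = 165.3 - 4.1q → q_m = 27.8302.
Social marginal benefit = demand − MEC = 148.3 - 5.6q.
Set SMB = MC: 148.3 - 5.6q = 17.8 + 1.2q → q* = 19.1912.
Height of the DWL triangle at q_m is MC(q_m) − SMB(q_m) = MEC(q_m) = 58.7453.
DWL = ½ × 8.6390 × 58.7453 = 253.7503.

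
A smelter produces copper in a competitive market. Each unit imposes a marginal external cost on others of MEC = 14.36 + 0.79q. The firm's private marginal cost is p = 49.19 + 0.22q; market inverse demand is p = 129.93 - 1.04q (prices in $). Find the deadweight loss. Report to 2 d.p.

DWL = $1029.94

Market equilibrium (private): 49.19 + 0.22q = 129.93 - 1.04q → q_m = 64.0794.
Social marginal cost = private MC + MEC = 63.55 + 1.01q.
Set SMC = demand: 63.55 + 1.01q = 129.93 - 1.04q → q* = 32.3805.
The loss is the area between SMC and demand from q* to q_m; with linear curves that's a triangle of height MEC(q_m).
DWL = ½ × 31.6989 × 64.9827 = 1029.9401.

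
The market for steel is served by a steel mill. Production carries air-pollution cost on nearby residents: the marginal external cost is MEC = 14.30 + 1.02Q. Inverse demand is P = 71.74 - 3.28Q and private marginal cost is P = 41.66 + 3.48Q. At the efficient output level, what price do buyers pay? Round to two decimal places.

Social marginal cost = private MC + MEC = 55.96 + 4.50Q.
Set SMC = demand: 55.96 + 4.50Q = 71.74 - 3.28Q → Q* = 2.0283.
Consumer price on the demand curve at Q*: 71.74 − 3.28×2.0283 = 65.0872.

P = 65.09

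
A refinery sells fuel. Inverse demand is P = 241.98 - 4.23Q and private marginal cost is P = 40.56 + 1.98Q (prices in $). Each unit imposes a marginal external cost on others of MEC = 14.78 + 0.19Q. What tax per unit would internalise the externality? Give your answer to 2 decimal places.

tax = $20.32 per unit

Social marginal cost = private MC + MEC = 55.34 + 2.17Q.
Set SMC = demand: 55.34 + 2.17Q = 241.98 - 4.23Q → Q* = 29.1625.
The Pigouvian tax equals MEC at Q*: 14.78 + 0.19×29.1625 = 20.3209.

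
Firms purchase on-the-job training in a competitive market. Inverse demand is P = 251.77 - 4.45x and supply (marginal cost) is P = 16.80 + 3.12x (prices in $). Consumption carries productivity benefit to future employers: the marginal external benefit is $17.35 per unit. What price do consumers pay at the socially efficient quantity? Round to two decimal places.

P = $103.44

Social marginal benefit = demand + MEB = 269.12 - 4.45x.
Set SMB = MC: 269.12 - 4.45x = 16.80 + 3.12x → x* = 33.3316.
Consumer price on the demand curve at x*: 251.77 − 4.45×33.3316 = 103.4444.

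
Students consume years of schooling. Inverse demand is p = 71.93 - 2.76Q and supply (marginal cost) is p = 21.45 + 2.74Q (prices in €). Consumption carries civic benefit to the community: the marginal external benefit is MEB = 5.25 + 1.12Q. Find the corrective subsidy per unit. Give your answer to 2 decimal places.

subsidy = €19.50 per unit

Social marginal benefit = demand + MEB = 77.18 - 1.64Q.
Set SMB = MC: 77.18 - 1.64Q = 21.45 + 2.74Q → Q* = 12.7237.
The Pigouvian subsidy equals MEB at Q*: 5.25 + 1.12×12.7237 = 19.5005.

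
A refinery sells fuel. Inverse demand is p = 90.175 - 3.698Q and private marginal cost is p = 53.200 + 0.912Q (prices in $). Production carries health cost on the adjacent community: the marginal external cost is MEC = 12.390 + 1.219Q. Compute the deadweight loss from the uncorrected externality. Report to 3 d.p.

DWL = $42.150

Market equilibrium (private): 53.200 + 0.912Q = 90.175 - 3.698Q → Q_m = 8.0206.
Social marginal cost = private MC + MEC = 65.590 + 2.131Q.
Set SMC = demand: 65.590 + 2.131Q = 90.175 - 3.698Q → Q* = 4.2177.
The welfare-loss triangle has base |Q_m − Q*| and height MEC(Q_m) (the vertical gap between SMC and demand is zero at Q* and MEC at Q_m).
DWL = ½ × 3.8029 × 22.1671 = 42.1496.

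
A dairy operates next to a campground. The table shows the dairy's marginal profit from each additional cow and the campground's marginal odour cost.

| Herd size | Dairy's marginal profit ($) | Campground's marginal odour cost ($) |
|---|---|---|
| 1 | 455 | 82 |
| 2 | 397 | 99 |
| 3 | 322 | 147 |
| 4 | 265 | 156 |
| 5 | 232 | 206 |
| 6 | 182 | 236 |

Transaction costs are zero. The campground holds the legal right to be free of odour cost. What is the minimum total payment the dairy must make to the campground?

Efficient level: marginal profit ≥ marginal odour cost through level 5, so k* = 5.
With the campground holding the right, the dairy must at least compensate total damage at k*: 82 + 99 + 147 + 156 + 206 = 690.

$690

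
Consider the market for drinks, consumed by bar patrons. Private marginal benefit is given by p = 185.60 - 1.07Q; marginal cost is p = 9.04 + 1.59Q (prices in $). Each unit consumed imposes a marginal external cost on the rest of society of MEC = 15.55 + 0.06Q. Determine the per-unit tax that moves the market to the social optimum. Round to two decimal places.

Social marginal benefit = demand − MEC = 170.05 - 1.13Q.
Set SMB = MC: 170.05 - 1.13Q = 9.04 + 1.59Q → Q* = 59.1949.
The Pigouvian tax equals MEC at Q*: 15.55 + 0.06×59.1949 = 19.1017.

tax = $19.10 per unit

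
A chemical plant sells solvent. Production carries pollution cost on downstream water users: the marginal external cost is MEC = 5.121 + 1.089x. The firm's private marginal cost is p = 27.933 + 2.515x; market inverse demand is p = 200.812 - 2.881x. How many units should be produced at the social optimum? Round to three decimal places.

x* = 25.869

Social marginal cost = private MC + MEC = 33.054 + 3.604x.
Set SMC = demand: 33.054 + 3.604x = 200.812 - 2.881x → x* = 25.8686.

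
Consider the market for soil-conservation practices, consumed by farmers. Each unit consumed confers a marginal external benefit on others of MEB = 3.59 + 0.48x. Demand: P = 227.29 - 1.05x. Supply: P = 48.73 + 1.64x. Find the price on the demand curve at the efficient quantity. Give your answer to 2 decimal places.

P = 140.75

Social marginal benefit = demand + MEB = 230.88 - 0.57x.
Set SMB = MC: 230.88 - 0.57x = 48.73 + 1.64x → x* = 82.4208.
Consumer price on the demand curve at x*: 227.29 − 1.05×82.4208 = 140.7482.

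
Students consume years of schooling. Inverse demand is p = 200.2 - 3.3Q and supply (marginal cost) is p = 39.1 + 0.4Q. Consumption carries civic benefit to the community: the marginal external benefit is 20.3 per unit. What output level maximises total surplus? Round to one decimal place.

Social marginal benefit = demand + MEB = 220.5 - 3.3Q.
Set SMB = MC: 220.5 - 3.3Q = 39.1 + 0.4Q → Q* = 49.0270.

Q* = 49.0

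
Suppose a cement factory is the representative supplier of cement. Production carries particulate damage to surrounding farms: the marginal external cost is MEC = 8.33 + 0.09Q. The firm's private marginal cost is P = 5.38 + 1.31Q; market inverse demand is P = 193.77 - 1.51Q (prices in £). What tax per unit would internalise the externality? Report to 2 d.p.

Social marginal cost = private MC + MEC = 13.71 + 1.40Q.
Set SMC = demand: 13.71 + 1.40Q = 193.77 - 1.51Q → Q* = 61.8763.
The Pigouvian tax equals MEC at Q*: 8.33 + 0.09×61.8763 = 13.8989.

tax = £13.90 per unit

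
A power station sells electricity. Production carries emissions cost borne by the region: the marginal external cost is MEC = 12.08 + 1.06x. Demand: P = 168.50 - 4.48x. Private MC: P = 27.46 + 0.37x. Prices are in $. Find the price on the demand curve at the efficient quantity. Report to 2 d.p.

P = $70.74

Social marginal cost = private MC + MEC = 39.54 + 1.43x.
Set SMC = demand: 39.54 + 1.43x = 168.50 - 4.48x → x* = 21.8206.
Consumer price on the demand curve at x*: 168.50 − 4.48×21.8206 = 70.7437.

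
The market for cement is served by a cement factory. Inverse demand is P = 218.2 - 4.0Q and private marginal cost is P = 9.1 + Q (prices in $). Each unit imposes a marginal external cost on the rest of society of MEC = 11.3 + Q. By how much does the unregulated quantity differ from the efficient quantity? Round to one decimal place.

8.9 units

Market equilibrium (private): 9.1 + Q = 218.2 - 4.0Q → Q_m = 41.8200.
Social marginal cost = private MC + MEC = 20.4 + 2.0Q.
Set SMC = demand: 20.4 + 2.0Q = 218.2 - 4.0Q → Q* = 32.9667.
Gap = |41.8200 − 32.9667| = 8.8533.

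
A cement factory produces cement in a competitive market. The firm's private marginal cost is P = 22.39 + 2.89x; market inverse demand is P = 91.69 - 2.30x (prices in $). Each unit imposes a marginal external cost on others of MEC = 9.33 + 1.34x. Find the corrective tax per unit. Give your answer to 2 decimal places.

tax = $21.64 per unit

Social marginal cost = private MC + MEC = 31.72 + 4.23x.
Set SMC = demand: 31.72 + 4.23x = 91.69 - 2.30x → x* = 9.1838.
The Pigouvian tax equals MEC at x*: 9.33 + 1.34×9.1838 = 21.6363.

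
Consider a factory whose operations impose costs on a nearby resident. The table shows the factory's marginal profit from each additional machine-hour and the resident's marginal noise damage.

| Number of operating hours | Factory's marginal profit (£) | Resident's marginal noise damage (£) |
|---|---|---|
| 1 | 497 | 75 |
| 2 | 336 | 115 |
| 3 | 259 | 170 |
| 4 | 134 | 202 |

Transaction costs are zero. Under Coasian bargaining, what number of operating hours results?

Bargaining reaches the level where marginal profit last exceeds marginal noise damage.
That holds through level 3 (259 ≥ 170) but not at 4 (134 < 202).

3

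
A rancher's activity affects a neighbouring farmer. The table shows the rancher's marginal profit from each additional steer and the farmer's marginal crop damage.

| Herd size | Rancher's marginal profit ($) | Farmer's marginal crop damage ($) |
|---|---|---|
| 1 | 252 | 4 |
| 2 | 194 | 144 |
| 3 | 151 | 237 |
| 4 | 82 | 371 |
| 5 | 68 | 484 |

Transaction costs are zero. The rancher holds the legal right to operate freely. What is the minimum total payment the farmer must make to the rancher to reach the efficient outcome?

$301

Left alone the rancher would choose level 5 (marginal profit stays positive).
Efficient level: k* = 2 (marginal profit ≥ marginal crop damage through 2).
The farmer must at least cover the rancher's forgone profit from cutting 5→2: 151 + 82 + 68 = 301.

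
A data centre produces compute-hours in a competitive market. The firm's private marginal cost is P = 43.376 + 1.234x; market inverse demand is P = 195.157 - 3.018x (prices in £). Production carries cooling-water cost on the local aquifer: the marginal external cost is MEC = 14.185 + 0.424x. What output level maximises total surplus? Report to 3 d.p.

Social marginal cost = private MC + MEC = 57.561 + 1.658x.
Set SMC = demand: 57.561 + 1.658x = 195.157 - 3.018x → x* = 29.4260.

x* = 29.426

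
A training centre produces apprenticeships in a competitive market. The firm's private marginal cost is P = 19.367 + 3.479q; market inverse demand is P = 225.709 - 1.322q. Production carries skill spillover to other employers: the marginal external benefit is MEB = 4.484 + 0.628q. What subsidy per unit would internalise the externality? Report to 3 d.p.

subsidy = 36.211 per unit

Social marginal cost = private MC − MEB = 14.883 + 2.851q.
Set SMC = demand: 14.883 + 2.851q = 225.709 - 1.322q → q* = 50.5214.
The Pigouvian subsidy equals MEB at q*: 4.484 + 0.628×50.5214 = 36.2114.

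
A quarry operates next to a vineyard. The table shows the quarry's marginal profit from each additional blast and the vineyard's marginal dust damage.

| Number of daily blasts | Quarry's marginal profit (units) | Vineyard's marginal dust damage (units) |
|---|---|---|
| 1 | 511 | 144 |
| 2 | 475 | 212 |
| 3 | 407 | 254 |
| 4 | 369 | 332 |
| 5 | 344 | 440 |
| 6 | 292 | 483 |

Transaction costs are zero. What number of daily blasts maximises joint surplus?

4

Bargaining reaches the level where marginal profit last exceeds marginal dust damage.
That holds through level 4 (369 ≥ 332) but not at 5 (344 < 440).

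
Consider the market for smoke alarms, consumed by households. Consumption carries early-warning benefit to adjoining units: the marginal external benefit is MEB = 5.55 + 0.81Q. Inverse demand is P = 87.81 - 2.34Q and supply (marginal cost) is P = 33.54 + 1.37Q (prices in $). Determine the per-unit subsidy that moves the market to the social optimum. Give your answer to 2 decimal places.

Social marginal benefit = demand + MEB = 93.36 - 1.53Q.
Set SMB = MC: 93.36 - 1.53Q = 33.54 + 1.37Q → Q* = 20.6276.
The Pigouvian subsidy equals MEB at Q*: 5.55 + 0.81×20.6276 = 22.2584.

subsidy = $22.26 per unit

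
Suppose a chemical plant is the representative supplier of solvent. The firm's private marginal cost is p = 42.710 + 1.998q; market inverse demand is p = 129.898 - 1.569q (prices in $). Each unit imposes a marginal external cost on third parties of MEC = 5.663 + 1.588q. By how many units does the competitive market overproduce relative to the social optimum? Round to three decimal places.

8.628 units

Market equilibrium (private): 42.710 + 1.998q = 129.898 - 1.569q → q_m = 24.4429.
Social marginal cost = private MC + MEC = 48.373 + 3.586q.
Set SMC = demand: 48.373 + 3.586q = 129.898 - 1.569q → q* = 15.8147.
Gap = |24.4429 − 15.8147| = 8.6282.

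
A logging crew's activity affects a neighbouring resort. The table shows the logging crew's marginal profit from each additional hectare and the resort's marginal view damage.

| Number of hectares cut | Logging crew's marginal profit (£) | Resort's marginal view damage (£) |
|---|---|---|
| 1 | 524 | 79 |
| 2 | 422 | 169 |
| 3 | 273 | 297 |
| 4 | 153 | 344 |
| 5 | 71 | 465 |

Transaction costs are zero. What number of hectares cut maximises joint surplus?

Bargaining reaches the level where marginal profit last exceeds marginal view damage.
That holds through level 2 (422 ≥ 169) but not at 3 (273 < 297).

2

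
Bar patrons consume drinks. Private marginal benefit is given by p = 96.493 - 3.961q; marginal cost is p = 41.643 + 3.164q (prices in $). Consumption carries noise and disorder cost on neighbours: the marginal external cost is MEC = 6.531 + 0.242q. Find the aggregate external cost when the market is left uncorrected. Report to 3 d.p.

$57.448

Market equilibrium (private): 41.643 + 3.164q = 96.493 - 3.961q → q_m = 7.6982.
Total external cost = ∫₀^{q_m} (6.531 + 0.242q) dq = 6.531×7.6982 + ½×0.242×7.6982² = 57.4477.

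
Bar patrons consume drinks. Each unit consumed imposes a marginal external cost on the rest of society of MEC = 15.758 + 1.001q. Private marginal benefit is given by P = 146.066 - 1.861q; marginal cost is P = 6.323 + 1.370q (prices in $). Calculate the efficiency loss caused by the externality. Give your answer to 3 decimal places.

Market equilibrium (private): 6.323 + 1.370q = 146.066 - 1.861q → q_m = 43.2507.
Social marginal benefit = demand − MEC = 130.308 - 2.862q.
Set SMB = MC: 130.308 - 2.862q = 6.323 + 1.370q → q* = 29.2970.
Height of the DWL triangle at q_m is MC(q_m) − SMB(q_m) = MEC(q_m) = 59.0519.
DWL = ½ × 13.9537 × 59.0519 = 411.9962.

DWL = $411.996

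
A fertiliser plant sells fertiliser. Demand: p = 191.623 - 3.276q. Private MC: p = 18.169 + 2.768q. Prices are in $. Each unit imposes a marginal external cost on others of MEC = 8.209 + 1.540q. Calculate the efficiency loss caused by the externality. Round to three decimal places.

DWL = $181.056

Market equilibrium (private): 18.169 + 2.768q = 191.623 - 3.276q → q_m = 28.6985.
Social marginal cost = private MC + MEC = 26.378 + 4.308q.
Set SMC = demand: 26.378 + 4.308q = 191.623 - 3.276q → q* = 21.7886.
The loss is the area between SMC and demand from q* to q_m; with linear curves that's a triangle of height MEC(q_m).
DWL = ½ × 6.9099 × 52.4048 = 181.0560.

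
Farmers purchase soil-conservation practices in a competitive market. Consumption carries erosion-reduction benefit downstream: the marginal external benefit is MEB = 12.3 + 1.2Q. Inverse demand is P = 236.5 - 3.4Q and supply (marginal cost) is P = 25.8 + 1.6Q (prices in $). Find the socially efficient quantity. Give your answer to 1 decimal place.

Social marginal benefit = demand + MEB = 248.8 - 2.2Q.
Set SMB = MC: 248.8 - 2.2Q = 25.8 + 1.6Q → Q* = 58.6842.

Q* = 58.7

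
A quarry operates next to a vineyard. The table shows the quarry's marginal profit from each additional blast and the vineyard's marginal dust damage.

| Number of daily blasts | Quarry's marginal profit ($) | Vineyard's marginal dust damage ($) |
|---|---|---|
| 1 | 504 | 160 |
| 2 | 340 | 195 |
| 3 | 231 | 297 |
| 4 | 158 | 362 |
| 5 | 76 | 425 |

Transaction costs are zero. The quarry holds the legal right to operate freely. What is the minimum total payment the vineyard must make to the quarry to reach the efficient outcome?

$465

Left alone the quarry would choose level 5 (marginal profit stays positive).
Efficient level: k* = 2 (marginal profit ≥ marginal dust damage through 2).
The vineyard must at least cover the quarry's forgone profit from cutting 5→2: 231 + 158 + 76 = 465.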